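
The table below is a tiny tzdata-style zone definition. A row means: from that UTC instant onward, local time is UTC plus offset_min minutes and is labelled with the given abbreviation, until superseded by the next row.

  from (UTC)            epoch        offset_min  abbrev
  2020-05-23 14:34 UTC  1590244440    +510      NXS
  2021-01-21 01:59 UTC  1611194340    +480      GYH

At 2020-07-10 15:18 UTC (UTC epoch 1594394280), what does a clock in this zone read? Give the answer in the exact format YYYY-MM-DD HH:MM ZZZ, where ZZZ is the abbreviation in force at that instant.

2020-07-10 23:48 NXS

Query: 2020-07-10 15:18 UTC
Rule 1/2 (NXS, +08:30): 2020-05-23 14:34 UTC ≤ query < 2021-01-21 01:59 UTC
15·60 + 18 + 510 = 1428 min
1428 = 0·1440 + 1428; 1428 = 23·60 + 48 → 23:48, same day
→ 2020-07-10 23:48 NXS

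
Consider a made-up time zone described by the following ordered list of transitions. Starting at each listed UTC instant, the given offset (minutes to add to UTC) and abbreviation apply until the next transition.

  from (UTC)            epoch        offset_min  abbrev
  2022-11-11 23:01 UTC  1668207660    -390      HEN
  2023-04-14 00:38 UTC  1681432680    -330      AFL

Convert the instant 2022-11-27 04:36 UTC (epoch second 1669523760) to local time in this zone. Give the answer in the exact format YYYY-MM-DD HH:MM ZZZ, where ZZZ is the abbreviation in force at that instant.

2022-11-26 22:06 HEN

Query: 2022-11-27 04:36 UTC
Rule 1/2 (HEN, -06:30): 2022-11-11 23:01 UTC ≤ query < 2023-04-14 00:38 UTC
4·60 + 36 - 390 = -114 min
-114 = -1·1440 + 1326; 1326 = 22·60 + 6 → 22:06, 2022-11-27 - 1 day = 2022-11-26
→ 2022-11-26 22:06 HEN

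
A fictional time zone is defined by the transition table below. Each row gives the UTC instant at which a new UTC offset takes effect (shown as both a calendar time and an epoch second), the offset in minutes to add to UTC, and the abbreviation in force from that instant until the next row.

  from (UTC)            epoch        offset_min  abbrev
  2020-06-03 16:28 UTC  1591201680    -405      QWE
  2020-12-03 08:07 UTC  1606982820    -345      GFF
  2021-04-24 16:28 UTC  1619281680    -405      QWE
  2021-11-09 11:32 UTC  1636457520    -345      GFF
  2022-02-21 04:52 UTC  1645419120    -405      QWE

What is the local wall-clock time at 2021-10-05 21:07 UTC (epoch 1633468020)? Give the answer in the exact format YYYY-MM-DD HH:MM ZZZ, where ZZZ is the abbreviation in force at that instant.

Query: 2021-10-05 21:07 UTC
Rule 3/5 (QWE, -06:45): 2021-04-24 16:28 UTC ≤ query < 2021-11-09 11:32 UTC
21·60 + 7 - 405 = 862 min
862 = 0·1440 + 862; 862 = 14·60 + 22 → 14:22, same day
→ 2021-10-05 14:22 QWE

2021-10-05 14:22 QWE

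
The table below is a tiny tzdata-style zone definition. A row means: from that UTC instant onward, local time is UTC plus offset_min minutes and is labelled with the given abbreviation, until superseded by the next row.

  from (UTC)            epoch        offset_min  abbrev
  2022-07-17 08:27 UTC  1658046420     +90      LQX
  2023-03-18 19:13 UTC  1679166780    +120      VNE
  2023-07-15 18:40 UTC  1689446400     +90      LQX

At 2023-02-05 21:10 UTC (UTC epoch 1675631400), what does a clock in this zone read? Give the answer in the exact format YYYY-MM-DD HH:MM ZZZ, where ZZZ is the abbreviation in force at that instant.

Query: 2023-02-05 21:10 UTC
Rule 1/3 (LQX, +01:30): 2022-07-17 08:27 UTC ≤ query < 2023-03-18 19:13 UTC
21·60 + 10 + 90 = 1360 min
1360 = 0·1440 + 1360; 1360 = 22·60 + 40 → 22:40, same day
→ 2023-02-05 22:40 LQX

2023-02-05 22:40 LQX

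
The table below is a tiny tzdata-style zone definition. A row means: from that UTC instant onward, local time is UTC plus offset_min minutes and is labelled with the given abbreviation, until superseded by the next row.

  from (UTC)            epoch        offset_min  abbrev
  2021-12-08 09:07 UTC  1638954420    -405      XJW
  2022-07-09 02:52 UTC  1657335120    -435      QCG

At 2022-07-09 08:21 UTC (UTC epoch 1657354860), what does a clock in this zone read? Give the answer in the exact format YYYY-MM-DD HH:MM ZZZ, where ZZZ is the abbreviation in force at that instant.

Query: 2022-07-09 08:21 UTC
Rule 2/2 (QCG, -07:15): 2022-07-09 02:52 UTC ≤ query < +∞
8·60 + 21 - 435 = 66 min
66 = 0·1440 + 66; 66 = 1·60 + 6 → 01:06, same day
→ 2022-07-09 01:06 QCG

2022-07-09 01:06 QCG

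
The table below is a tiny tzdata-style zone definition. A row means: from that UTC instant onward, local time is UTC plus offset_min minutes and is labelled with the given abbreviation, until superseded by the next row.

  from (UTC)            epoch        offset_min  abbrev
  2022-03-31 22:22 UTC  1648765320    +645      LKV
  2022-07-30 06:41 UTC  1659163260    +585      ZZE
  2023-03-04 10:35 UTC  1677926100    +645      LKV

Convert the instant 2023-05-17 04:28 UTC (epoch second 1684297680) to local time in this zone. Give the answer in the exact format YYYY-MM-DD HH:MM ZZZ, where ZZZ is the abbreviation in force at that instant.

Query: 2023-05-17 04:28 UTC
Rule 3/3 (LKV, +10:45): 2023-03-04 10:35 UTC ≤ query < +∞
4·60 + 28 + 645 = 913 min
913 = 0·1440 + 913; 913 = 15·60 + 13 → 15:13, same day
→ 2023-05-17 15:13 LKV

2023-05-17 15:13 LKV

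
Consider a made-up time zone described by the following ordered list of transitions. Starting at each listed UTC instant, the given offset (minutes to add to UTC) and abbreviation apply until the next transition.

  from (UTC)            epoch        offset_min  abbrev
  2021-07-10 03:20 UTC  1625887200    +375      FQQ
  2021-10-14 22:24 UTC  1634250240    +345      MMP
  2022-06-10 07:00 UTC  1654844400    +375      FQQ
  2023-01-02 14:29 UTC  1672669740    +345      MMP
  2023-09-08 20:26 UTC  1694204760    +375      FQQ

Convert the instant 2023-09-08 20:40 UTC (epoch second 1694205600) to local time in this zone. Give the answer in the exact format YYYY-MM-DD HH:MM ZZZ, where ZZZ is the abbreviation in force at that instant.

Query: 2023-09-08 20:40 UTC
Rule 5/5 (FQQ, +06:15): 2023-09-08 20:26 UTC ≤ query < +∞
20·60 + 40 + 375 = 1615 min
1615 = 1·1440 + 175; 175 = 2·60 + 55 → 02:55, 2023-09-08 + 1 day = 2023-09-09
→ 2023-09-09 02:55 FQQ

2023-09-09 02:55 FQQ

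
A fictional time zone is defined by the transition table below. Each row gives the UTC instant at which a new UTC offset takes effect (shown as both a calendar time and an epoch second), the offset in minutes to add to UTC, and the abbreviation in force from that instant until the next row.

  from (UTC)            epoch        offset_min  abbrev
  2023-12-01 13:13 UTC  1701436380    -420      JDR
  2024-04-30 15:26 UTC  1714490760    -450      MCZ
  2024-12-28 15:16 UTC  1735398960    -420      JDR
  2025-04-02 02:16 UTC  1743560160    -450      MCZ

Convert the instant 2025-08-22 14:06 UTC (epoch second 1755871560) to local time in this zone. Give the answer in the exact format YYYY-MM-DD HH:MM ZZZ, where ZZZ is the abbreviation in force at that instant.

Query: 2025-08-22 14:06 UTC
Rule 4/4 (MCZ, -07:30): 2025-04-02 02:16 UTC ≤ query < +∞
14·60 + 6 - 450 = 396 min
396 = 0·1440 + 396; 396 = 6·60 + 36 → 06:36, same day
→ 2025-08-22 06:36 MCZ

2025-08-22 06:36 MCZ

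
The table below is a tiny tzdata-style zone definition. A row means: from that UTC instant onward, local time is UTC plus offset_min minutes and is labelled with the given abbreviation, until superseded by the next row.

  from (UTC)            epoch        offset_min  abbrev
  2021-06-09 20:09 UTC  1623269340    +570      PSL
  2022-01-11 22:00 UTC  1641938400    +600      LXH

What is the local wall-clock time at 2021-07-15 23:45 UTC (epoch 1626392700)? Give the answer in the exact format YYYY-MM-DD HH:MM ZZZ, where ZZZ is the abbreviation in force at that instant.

2021-07-16 09:15 PSL

Query: 2021-07-15 23:45 UTC
Rule 1/2 (PSL, +09:30): 2021-06-09 20:09 UTC ≤ query < 2022-01-11 22:00 UTC
23·60 + 45 + 570 = 1995 min
1995 = 1·1440 + 555; 555 = 9·60 + 15 → 09:15, 2021-07-15 + 1 day = 2021-07-16
→ 2021-07-16 09:15 PSL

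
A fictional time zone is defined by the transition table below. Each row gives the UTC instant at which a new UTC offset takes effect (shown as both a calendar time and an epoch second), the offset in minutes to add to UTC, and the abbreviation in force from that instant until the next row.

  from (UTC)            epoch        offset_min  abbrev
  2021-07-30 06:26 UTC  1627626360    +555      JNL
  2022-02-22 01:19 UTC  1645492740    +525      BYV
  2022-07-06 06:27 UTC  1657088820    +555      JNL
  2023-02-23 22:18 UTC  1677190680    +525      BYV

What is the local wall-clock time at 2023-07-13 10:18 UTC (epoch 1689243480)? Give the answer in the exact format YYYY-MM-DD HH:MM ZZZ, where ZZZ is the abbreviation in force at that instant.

Query: 2023-07-13 10:18 UTC
Rule 4/4 (BYV, +08:45): 2023-02-23 22:18 UTC ≤ query < +∞
10·60 + 18 + 525 = 1143 min
1143 = 0·1440 + 1143; 1143 = 19·60 + 3 → 19:03, same day
→ 2023-07-13 19:03 BYV

2023-07-13 19:03 BYV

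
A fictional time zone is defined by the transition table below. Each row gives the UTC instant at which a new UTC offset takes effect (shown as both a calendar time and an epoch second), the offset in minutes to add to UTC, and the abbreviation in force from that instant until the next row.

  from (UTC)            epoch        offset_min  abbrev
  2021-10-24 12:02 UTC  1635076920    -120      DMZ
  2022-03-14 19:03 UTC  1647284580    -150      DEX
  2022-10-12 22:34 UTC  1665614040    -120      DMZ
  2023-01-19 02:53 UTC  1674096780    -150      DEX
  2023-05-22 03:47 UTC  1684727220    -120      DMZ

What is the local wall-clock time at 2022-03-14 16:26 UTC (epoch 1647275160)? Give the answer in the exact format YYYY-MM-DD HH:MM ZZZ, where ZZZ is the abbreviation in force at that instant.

Query: 2022-03-14 16:26 UTC
Rule 1/5 (DMZ, -02:00): 2021-10-24 12:02 UTC ≤ query < 2022-03-14 19:03 UTC
16·60 + 26 - 120 = 866 min
866 = 0·1440 + 866; 866 = 14·60 + 26 → 14:26, same day
→ 2022-03-14 14:26 DMZ

2022-03-14 14:26 DMZ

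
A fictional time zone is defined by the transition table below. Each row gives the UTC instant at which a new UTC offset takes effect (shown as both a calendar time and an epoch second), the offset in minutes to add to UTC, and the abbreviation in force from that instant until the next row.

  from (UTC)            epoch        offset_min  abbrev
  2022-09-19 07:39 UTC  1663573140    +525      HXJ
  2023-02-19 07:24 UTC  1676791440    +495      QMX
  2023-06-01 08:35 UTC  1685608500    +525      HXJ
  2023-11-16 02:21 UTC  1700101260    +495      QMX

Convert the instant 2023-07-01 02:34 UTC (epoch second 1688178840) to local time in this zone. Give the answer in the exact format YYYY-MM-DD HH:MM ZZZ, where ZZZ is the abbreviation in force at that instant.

2023-07-01 11:19 HXJ

Query: 2023-07-01 02:34 UTC
Rule 3/4 (HXJ, +08:45): 2023-06-01 08:35 UTC ≤ query < 2023-11-16 02:21 UTC
2·60 + 34 + 525 = 679 min
679 = 0·1440 + 679; 679 = 11·60 + 19 → 11:19, same day
→ 2023-07-01 11:19 HXJ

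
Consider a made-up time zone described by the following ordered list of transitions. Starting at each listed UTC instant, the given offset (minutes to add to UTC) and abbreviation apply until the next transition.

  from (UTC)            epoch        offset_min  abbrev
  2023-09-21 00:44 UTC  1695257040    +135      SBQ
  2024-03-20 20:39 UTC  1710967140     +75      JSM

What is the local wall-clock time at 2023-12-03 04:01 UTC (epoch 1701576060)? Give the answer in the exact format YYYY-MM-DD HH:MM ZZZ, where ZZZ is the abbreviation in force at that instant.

2023-12-03 06:16 SBQ

Query: 2023-12-03 04:01 UTC
Rule 1/2 (SBQ, +02:15): 2023-09-21 00:44 UTC ≤ query < 2024-03-20 20:39 UTC
4·60 + 1 + 135 = 376 min
376 = 0·1440 + 376; 376 = 6·60 + 16 → 06:16, same day
→ 2023-12-03 06:16 SBQ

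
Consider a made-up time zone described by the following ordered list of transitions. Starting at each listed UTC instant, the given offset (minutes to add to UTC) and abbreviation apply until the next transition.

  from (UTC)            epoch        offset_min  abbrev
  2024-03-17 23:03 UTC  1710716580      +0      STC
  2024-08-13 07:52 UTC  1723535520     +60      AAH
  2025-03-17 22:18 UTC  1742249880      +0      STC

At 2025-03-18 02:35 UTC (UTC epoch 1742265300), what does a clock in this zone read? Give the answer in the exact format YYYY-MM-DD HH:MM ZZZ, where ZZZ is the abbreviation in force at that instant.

2025-03-18 02:35 STC

Query: 2025-03-18 02:35 UTC
Rule 3/3 (STC, +00:00): 2025-03-17 22:18 UTC ≤ query < +∞
2·60 + 35 + 0 = 155 min
155 = 0·1440 + 155; 155 = 2·60 + 35 → 02:35, same day
→ 2025-03-18 02:35 STC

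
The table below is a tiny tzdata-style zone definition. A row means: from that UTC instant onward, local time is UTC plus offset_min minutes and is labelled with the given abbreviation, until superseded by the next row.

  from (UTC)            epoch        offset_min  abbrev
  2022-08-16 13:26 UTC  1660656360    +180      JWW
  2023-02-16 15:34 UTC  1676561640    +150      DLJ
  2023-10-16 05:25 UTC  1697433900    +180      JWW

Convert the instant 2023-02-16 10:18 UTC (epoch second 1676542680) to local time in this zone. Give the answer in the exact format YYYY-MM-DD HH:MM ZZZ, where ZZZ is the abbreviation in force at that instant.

Query: 2023-02-16 10:18 UTC
Rule 1/3 (JWW, +03:00): 2022-08-16 13:26 UTC ≤ query < 2023-02-16 15:34 UTC
10·60 + 18 + 180 = 798 min
798 = 0·1440 + 798; 798 = 13·60 + 18 → 13:18, same day
→ 2023-02-16 13:18 JWW

2023-02-16 13:18 JWW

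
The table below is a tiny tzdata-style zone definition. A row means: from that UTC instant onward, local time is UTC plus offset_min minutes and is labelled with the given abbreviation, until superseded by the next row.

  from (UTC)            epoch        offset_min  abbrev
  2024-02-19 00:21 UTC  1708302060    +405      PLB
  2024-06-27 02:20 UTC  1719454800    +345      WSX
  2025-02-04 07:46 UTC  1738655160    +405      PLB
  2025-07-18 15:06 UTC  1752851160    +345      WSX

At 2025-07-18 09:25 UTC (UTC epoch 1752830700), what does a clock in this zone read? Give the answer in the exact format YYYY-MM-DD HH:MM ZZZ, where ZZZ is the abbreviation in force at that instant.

Query: 2025-07-18 09:25 UTC
Rule 3/4 (PLB, +06:45): 2025-02-04 07:46 UTC ≤ query < 2025-07-18 15:06 UTC
9·60 + 25 + 405 = 970 min
970 = 0·1440 + 970; 970 = 16·60 + 10 → 16:10, same day
→ 2025-07-18 16:10 PLB

2025-07-18 16:10 PLB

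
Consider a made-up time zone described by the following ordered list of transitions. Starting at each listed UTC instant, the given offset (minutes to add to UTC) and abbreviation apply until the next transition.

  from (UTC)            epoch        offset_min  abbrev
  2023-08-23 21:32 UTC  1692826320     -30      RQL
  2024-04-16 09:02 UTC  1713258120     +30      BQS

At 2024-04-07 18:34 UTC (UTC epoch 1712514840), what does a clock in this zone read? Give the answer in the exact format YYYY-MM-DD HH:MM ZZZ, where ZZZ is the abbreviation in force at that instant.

2024-04-07 18:04 RQL

Query: 2024-04-07 18:34 UTC
Rule 1/2 (RQL, -00:30): 2023-08-23 21:32 UTC ≤ query < 2024-04-16 09:02 UTC
18·60 + 34 - 30 = 1084 min
1084 = 0·1440 + 1084; 1084 = 18·60 + 4 → 18:04, same day
→ 2024-04-07 18:04 RQL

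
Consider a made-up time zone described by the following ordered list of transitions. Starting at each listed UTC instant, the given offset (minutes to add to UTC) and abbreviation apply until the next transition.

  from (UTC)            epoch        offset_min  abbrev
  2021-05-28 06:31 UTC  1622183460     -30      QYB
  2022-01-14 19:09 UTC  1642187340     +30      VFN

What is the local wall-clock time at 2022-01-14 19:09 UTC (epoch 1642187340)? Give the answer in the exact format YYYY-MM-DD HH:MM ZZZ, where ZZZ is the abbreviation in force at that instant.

2022-01-14 19:39 VFN

Query: 2022-01-14 19:09 UTC
Rule 2/2 (VFN, +00:30): 2022-01-14 19:09 UTC ≤ query < +∞
19·60 + 9 + 30 = 1179 min
1179 = 0·1440 + 1179; 1179 = 19·60 + 39 → 19:39, same day
→ 2022-01-14 19:39 VFN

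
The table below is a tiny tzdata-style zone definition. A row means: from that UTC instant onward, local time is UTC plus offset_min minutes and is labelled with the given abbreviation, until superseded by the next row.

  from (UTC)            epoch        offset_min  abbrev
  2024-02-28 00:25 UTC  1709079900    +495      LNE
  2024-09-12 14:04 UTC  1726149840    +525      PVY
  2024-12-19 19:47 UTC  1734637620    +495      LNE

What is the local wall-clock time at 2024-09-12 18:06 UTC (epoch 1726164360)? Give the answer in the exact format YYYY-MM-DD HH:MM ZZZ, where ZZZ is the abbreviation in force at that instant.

Query: 2024-09-12 18:06 UTC
Rule 2/3 (PVY, +08:45): 2024-09-12 14:04 UTC ≤ query < 2024-12-19 19:47 UTC
18·60 + 6 + 525 = 1611 min
1611 = 1·1440 + 171; 171 = 2·60 + 51 → 02:51, 2024-09-12 + 1 day = 2024-09-13
→ 2024-09-13 02:51 PVY

2024-09-13 02:51 PVY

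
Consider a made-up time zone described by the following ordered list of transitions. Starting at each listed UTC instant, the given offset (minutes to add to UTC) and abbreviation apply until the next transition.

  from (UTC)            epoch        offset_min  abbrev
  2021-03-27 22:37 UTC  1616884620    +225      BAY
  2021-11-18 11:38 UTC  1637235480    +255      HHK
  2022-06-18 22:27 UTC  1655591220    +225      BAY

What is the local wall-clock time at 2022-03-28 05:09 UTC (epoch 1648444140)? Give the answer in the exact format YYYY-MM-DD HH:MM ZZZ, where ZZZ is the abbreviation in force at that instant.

2022-03-28 09:24 HHK

Query: 2022-03-28 05:09 UTC
Rule 2/3 (HHK, +04:15): 2021-11-18 11:38 UTC ≤ query < 2022-06-18 22:27 UTC
5·60 + 9 + 255 = 564 min
564 = 0·1440 + 564; 564 = 9·60 + 24 → 09:24, same day
→ 2022-03-28 09:24 HHK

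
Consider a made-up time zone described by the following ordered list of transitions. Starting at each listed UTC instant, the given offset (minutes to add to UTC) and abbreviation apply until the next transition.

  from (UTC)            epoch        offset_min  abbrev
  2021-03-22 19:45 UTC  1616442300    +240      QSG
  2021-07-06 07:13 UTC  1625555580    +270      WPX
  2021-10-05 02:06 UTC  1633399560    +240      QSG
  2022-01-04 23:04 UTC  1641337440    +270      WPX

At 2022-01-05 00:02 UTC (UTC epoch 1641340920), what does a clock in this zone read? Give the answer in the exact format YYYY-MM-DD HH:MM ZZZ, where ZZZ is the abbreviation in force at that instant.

2022-01-05 04:32 WPX

Query: 2022-01-05 00:02 UTC
Rule 4/4 (WPX, +04:30): 2022-01-04 23:04 UTC ≤ query < +∞
0·60 + 2 + 270 = 272 min
272 = 0·1440 + 272; 272 = 4·60 + 32 → 04:32, same day
→ 2022-01-05 04:32 WPX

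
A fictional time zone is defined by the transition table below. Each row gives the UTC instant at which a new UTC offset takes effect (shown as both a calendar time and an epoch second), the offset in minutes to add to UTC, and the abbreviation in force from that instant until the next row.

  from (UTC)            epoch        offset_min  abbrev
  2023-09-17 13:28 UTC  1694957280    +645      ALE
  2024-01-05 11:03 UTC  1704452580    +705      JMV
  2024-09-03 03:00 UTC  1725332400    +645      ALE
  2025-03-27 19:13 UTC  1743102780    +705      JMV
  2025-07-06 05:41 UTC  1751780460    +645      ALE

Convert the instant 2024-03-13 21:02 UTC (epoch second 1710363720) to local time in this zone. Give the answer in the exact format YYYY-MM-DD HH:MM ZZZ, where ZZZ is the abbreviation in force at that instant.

Query: 2024-03-13 21:02 UTC
Rule 2/5 (JMV, +11:45): 2024-01-05 11:03 UTC ≤ query < 2024-09-03 03:00 UTC
21·60 + 2 + 705 = 1967 min
1967 = 1·1440 + 527; 527 = 8·60 + 47 → 08:47, 2024-03-13 + 1 day = 2024-03-14
→ 2024-03-14 08:47 JMV

2024-03-14 08:47 JMV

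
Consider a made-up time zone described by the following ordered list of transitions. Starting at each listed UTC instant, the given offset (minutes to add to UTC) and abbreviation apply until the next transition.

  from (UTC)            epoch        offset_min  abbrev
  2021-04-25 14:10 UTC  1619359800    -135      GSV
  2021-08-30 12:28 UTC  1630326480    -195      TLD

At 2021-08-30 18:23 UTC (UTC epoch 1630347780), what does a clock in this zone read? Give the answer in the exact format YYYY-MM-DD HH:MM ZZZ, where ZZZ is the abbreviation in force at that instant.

2021-08-30 15:08 TLD

Query: 2021-08-30 18:23 UTC
Rule 2/2 (TLD, -03:15): 2021-08-30 12:28 UTC ≤ query < +∞
18·60 + 23 - 195 = 908 min
908 = 0·1440 + 908; 908 = 15·60 + 8 → 15:08, same day
→ 2021-08-30 15:08 TLD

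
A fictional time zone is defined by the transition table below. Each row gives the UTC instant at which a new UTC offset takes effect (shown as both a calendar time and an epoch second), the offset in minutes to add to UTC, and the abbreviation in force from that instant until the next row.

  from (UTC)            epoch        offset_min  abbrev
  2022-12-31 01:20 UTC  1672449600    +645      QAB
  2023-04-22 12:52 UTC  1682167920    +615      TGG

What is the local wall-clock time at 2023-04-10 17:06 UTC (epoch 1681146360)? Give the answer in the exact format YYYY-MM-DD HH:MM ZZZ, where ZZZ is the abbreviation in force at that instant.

2023-04-11 03:51 QAB

Query: 2023-04-10 17:06 UTC
Rule 1/2 (QAB, +10:45): 2022-12-31 01:20 UTC ≤ query < 2023-04-22 12:52 UTC
17·60 + 6 + 645 = 1671 min
1671 = 1·1440 + 231; 231 = 3·60 + 51 → 03:51, 2023-04-10 + 1 day = 2023-04-11
→ 2023-04-11 03:51 QAB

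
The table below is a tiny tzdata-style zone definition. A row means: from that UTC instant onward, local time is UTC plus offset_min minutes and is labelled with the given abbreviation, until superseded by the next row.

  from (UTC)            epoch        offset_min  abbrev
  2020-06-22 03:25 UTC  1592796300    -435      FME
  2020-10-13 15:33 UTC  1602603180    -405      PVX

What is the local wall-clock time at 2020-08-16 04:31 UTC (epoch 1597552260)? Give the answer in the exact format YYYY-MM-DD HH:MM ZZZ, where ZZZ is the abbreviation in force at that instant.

Query: 2020-08-16 04:31 UTC
Rule 1/2 (FME, -07:15): 2020-06-22 03:25 UTC ≤ query < 2020-10-13 15:33 UTC
4·60 + 31 - 435 = -164 min
-164 = -1·1440 + 1276; 1276 = 21·60 + 16 → 21:16, 2020-08-16 - 1 day = 2020-08-15
→ 2020-08-15 21:16 FME

2020-08-15 21:16 FME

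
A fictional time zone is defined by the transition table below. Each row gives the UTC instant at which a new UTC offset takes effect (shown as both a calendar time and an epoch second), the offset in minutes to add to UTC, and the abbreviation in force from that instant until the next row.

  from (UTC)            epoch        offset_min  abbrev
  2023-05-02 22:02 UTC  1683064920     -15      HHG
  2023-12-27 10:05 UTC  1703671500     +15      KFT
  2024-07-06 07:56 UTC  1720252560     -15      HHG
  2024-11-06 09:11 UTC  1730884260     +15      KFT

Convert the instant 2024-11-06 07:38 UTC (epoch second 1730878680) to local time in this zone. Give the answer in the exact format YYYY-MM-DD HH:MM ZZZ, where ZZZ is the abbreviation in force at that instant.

Query: 2024-11-06 07:38 UTC
Rule 3/4 (HHG, -00:15): 2024-07-06 07:56 UTC ≤ query < 2024-11-06 09:11 UTC
7·60 + 38 - 15 = 443 min
443 = 0·1440 + 443; 443 = 7·60 + 23 → 07:23, same day
→ 2024-11-06 07:23 HHG

2024-11-06 07:23 HHG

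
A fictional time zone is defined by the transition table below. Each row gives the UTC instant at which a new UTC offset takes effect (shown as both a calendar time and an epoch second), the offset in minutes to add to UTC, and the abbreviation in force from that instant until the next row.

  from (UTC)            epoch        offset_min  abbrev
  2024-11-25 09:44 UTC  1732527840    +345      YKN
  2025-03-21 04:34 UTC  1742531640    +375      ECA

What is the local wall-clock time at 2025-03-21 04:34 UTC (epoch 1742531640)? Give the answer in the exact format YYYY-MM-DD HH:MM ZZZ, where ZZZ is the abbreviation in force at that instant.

Query: 2025-03-21 04:34 UTC
Rule 2/2 (ECA, +06:15): 2025-03-21 04:34 UTC ≤ query < +∞
4·60 + 34 + 375 = 649 min
649 = 0·1440 + 649; 649 = 10·60 + 49 → 10:49, same day
→ 2025-03-21 10:49 ECA

2025-03-21 10:49 ECA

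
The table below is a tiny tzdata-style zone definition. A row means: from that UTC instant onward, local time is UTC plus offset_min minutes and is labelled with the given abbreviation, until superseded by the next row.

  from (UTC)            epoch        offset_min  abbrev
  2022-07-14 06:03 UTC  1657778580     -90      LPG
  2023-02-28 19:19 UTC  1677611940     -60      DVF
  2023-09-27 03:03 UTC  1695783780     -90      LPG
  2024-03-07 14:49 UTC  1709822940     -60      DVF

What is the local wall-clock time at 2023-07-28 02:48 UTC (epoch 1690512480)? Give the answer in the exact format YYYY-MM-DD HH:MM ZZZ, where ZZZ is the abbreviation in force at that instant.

2023-07-28 01:48 DVF

Query: 2023-07-28 02:48 UTC
Rule 2/4 (DVF, -01:00): 2023-02-28 19:19 UTC ≤ query < 2023-09-27 03:03 UTC
2·60 + 48 - 60 = 108 min
108 = 0·1440 + 108; 108 = 1·60 + 48 → 01:48, same day
→ 2023-07-28 01:48 DVF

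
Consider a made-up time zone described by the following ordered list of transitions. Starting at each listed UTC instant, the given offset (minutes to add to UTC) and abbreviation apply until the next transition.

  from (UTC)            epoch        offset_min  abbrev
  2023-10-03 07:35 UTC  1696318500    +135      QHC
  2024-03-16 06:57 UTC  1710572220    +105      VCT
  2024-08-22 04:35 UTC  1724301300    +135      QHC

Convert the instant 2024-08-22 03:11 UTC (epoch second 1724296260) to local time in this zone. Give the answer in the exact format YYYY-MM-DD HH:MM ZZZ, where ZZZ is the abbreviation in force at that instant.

Query: 2024-08-22 03:11 UTC
Rule 2/3 (VCT, +01:45): 2024-03-16 06:57 UTC ≤ query < 2024-08-22 04:35 UTC
3·60 + 11 + 105 = 296 min
296 = 0·1440 + 296; 296 = 4·60 + 56 → 04:56, same day
→ 2024-08-22 04:56 VCT

2024-08-22 04:56 VCT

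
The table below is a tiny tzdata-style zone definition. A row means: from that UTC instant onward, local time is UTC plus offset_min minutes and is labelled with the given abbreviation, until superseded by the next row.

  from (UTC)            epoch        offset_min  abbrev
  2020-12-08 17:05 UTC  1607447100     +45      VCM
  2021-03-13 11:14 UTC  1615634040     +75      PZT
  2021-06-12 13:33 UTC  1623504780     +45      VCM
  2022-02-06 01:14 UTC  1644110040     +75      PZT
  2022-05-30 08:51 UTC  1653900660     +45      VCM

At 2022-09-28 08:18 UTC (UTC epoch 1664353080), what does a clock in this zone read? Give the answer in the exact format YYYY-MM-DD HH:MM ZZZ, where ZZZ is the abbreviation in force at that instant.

2022-09-28 09:03 VCM

Query: 2022-09-28 08:18 UTC
Rule 5/5 (VCM, +00:45): 2022-05-30 08:51 UTC ≤ query < +∞
8·60 + 18 + 45 = 543 min
543 = 0·1440 + 543; 543 = 9·60 + 3 → 09:03, same day
→ 2022-09-28 09:03 VCM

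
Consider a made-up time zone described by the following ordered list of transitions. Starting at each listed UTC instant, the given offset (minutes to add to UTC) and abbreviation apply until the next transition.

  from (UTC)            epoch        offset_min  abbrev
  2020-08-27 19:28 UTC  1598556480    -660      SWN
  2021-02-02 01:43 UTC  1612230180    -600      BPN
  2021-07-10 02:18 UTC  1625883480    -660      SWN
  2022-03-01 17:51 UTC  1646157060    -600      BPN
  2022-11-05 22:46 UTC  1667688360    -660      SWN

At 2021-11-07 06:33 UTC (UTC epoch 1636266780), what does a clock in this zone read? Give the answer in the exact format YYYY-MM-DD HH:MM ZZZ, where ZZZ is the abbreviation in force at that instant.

Query: 2021-11-07 06:33 UTC
Rule 3/5 (SWN, -11:00): 2021-07-10 02:18 UTC ≤ query < 2022-03-01 17:51 UTC
6·60 + 33 - 660 = -267 min
-267 = -1·1440 + 1173; 1173 = 19·60 + 33 → 19:33, 2021-11-07 - 1 day = 2021-11-06
→ 2021-11-06 19:33 SWN

2021-11-06 19:33 SWN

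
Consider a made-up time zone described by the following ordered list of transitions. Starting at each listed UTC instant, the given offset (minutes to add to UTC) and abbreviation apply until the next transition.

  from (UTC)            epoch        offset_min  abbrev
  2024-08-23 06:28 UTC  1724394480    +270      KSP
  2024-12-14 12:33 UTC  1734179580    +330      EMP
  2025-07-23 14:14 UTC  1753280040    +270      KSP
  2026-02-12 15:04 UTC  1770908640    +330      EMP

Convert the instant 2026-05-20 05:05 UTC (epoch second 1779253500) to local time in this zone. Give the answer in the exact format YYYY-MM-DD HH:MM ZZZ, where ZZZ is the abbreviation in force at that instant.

Query: 2026-05-20 05:05 UTC
Rule 4/4 (EMP, +05:30): 2026-02-12 15:04 UTC ≤ query < +∞
5·60 + 5 + 330 = 635 min
635 = 0·1440 + 635; 635 = 10·60 + 35 → 10:35, same day
→ 2026-05-20 10:35 EMP

2026-05-20 10:35 EMP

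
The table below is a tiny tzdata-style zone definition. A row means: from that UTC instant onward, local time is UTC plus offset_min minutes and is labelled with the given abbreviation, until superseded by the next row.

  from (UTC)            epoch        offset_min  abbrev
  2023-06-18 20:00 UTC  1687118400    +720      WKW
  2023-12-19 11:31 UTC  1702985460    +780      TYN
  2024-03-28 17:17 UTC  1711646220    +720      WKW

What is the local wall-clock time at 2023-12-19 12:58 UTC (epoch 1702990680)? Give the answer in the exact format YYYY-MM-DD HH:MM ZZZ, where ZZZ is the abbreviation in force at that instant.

2023-12-20 01:58 TYN

Query: 2023-12-19 12:58 UTC
Rule 2/3 (TYN, +13:00): 2023-12-19 11:31 UTC ≤ query < 2024-03-28 17:17 UTC
12·60 + 58 + 780 = 1558 min
1558 = 1·1440 + 118; 118 = 1·60 + 58 → 01:58, 2023-12-19 + 1 day = 2023-12-20
→ 2023-12-20 01:58 TYN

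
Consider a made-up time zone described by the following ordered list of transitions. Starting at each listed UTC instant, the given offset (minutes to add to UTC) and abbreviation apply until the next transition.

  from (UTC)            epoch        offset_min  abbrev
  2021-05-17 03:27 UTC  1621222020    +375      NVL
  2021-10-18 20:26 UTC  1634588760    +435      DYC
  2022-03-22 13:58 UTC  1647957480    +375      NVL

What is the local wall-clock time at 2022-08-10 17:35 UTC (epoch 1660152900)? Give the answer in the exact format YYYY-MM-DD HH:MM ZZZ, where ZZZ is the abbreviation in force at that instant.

Query: 2022-08-10 17:35 UTC
Rule 3/3 (NVL, +06:15): 2022-03-22 13:58 UTC ≤ query < +∞
17·60 + 35 + 375 = 1430 min
1430 = 0·1440 + 1430; 1430 = 23·60 + 50 → 23:50, same day
→ 2022-08-10 23:50 NVL

2022-08-10 23:50 NVL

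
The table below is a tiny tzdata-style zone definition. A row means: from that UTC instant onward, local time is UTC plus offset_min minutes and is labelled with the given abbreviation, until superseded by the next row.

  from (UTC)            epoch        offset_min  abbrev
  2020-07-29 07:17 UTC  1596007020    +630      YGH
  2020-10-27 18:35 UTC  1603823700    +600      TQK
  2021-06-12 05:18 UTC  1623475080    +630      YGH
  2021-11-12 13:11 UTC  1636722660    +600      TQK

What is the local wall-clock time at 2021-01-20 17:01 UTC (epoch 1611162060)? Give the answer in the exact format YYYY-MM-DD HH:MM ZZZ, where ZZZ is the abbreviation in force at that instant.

2021-01-21 03:01 TQK

Query: 2021-01-20 17:01 UTC
Rule 2/4 (TQK, +10:00): 2020-10-27 18:35 UTC ≤ query < 2021-06-12 05:18 UTC
17·60 + 1 + 600 = 1621 min
1621 = 1·1440 + 181; 181 = 3·60 + 1 → 03:01, 2021-01-20 + 1 day = 2021-01-21
→ 2021-01-21 03:01 TQK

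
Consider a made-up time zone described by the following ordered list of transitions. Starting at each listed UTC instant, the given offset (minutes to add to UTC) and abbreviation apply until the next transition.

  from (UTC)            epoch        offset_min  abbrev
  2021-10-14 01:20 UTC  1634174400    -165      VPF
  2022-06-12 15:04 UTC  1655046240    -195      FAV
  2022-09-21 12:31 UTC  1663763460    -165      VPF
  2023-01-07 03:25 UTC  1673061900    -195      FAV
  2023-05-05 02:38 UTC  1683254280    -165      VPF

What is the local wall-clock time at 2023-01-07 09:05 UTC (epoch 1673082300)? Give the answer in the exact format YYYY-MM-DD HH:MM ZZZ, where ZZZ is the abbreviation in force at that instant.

2023-01-07 05:50 FAV

Query: 2023-01-07 09:05 UTC
Rule 4/5 (FAV, -03:15): 2023-01-07 03:25 UTC ≤ query < 2023-05-05 02:38 UTC
9·60 + 5 - 195 = 350 min
350 = 0·1440 + 350; 350 = 5·60 + 50 → 05:50, same day
→ 2023-01-07 05:50 FAV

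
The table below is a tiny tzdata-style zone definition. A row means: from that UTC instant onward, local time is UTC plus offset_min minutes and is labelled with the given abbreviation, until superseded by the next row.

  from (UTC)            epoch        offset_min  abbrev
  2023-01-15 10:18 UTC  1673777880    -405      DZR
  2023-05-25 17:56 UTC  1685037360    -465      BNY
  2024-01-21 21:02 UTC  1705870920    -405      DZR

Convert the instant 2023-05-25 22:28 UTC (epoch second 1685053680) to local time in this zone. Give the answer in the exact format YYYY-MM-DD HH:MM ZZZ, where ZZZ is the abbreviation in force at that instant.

Query: 2023-05-25 22:28 UTC
Rule 2/3 (BNY, -07:45): 2023-05-25 17:56 UTC ≤ query < 2024-01-21 21:02 UTC
22·60 + 28 - 465 = 883 min
883 = 0·1440 + 883; 883 = 14·60 + 43 → 14:43, same day
→ 2023-05-25 14:43 BNY

2023-05-25 14:43 BNY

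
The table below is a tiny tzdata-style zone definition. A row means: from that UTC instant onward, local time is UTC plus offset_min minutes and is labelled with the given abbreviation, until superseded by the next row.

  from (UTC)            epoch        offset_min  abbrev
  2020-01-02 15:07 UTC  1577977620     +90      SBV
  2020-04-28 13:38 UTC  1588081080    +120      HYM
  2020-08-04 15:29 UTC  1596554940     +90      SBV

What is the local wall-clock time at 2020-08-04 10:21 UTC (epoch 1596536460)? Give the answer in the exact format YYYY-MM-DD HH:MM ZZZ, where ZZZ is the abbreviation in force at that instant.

2020-08-04 12:21 HYM

Query: 2020-08-04 10:21 UTC
Rule 2/3 (HYM, +02:00): 2020-04-28 13:38 UTC ≤ query < 2020-08-04 15:29 UTC
10·60 + 21 + 120 = 741 min
741 = 0·1440 + 741; 741 = 12·60 + 21 → 12:21, same day
→ 2020-08-04 12:21 HYM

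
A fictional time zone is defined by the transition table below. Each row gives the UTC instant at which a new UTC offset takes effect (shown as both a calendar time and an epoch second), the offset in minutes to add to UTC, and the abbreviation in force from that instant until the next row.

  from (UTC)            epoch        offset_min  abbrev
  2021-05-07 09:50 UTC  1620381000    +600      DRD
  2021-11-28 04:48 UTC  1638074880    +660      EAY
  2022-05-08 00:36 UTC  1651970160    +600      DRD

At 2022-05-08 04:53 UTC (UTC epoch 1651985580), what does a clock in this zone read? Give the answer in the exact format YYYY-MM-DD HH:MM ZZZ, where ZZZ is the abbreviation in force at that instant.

2022-05-08 14:53 DRD

Query: 2022-05-08 04:53 UTC
Rule 3/3 (DRD, +10:00): 2022-05-08 00:36 UTC ≤ query < +∞
4·60 + 53 + 600 = 893 min
893 = 0·1440 + 893; 893 = 14·60 + 53 → 14:53, same day
→ 2022-05-08 14:53 DRD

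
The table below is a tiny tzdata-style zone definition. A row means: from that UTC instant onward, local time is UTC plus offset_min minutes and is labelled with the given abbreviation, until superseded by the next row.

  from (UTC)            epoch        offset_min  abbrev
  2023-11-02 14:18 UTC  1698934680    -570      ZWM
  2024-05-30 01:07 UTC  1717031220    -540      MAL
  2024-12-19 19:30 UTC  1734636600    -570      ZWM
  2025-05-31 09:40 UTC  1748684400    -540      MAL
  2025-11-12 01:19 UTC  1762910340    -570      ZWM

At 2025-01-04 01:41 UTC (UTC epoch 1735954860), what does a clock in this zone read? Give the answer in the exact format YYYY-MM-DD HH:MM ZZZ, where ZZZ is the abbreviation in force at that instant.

2025-01-03 16:11 ZWM

Query: 2025-01-04 01:41 UTC
Rule 3/5 (ZWM, -09:30): 2024-12-19 19:30 UTC ≤ query < 2025-05-31 09:40 UTC
1·60 + 41 - 570 = -469 min
-469 = -1·1440 + 971; 971 = 16·60 + 11 → 16:11, 2025-01-04 - 1 day = 2025-01-03
→ 2025-01-03 16:11 ZWM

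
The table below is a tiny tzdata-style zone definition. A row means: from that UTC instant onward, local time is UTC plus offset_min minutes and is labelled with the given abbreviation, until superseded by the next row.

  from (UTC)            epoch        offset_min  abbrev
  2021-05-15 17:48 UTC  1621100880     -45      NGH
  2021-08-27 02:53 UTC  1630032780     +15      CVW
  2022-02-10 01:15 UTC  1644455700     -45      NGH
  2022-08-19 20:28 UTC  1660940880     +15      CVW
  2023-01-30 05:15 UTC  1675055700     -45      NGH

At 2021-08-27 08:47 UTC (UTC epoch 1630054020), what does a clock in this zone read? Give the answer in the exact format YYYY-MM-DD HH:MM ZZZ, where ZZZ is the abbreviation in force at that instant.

Query: 2021-08-27 08:47 UTC
Rule 2/5 (CVW, +00:15): 2021-08-27 02:53 UTC ≤ query < 2022-02-10 01:15 UTC
8·60 + 47 + 15 = 542 min
542 = 0·1440 + 542; 542 = 9·60 + 2 → 09:02, same day
→ 2021-08-27 09:02 CVW

2021-08-27 09:02 CVW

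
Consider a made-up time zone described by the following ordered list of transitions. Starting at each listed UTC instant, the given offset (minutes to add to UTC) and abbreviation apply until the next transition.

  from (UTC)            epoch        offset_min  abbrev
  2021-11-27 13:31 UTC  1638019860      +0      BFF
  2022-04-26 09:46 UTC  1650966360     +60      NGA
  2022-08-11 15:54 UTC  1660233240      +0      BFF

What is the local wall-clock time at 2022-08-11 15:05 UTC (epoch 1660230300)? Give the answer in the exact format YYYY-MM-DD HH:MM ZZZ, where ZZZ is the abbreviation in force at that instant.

Query: 2022-08-11 15:05 UTC
Rule 2/3 (NGA, +01:00): 2022-04-26 09:46 UTC ≤ query < 2022-08-11 15:54 UTC
15·60 + 5 + 60 = 965 min
965 = 0·1440 + 965; 965 = 16·60 + 5 → 16:05, same day
→ 2022-08-11 16:05 NGA

2022-08-11 16:05 NGA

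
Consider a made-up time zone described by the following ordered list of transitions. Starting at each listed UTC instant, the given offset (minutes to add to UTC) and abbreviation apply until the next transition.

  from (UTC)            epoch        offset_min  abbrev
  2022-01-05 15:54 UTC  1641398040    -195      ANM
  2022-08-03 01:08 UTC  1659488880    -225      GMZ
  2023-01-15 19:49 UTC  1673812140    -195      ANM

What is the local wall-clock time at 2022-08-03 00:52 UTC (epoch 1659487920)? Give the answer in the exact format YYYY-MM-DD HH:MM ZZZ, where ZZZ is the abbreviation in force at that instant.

Query: 2022-08-03 00:52 UTC
Rule 1/3 (ANM, -03:15): 2022-01-05 15:54 UTC ≤ query < 2022-08-03 01:08 UTC
0·60 + 52 - 195 = -143 min
-143 = -1·1440 + 1297; 1297 = 21·60 + 37 → 21:37, 2022-08-03 - 1 day = 2022-08-02
→ 2022-08-02 21:37 ANM

2022-08-02 21:37 ANM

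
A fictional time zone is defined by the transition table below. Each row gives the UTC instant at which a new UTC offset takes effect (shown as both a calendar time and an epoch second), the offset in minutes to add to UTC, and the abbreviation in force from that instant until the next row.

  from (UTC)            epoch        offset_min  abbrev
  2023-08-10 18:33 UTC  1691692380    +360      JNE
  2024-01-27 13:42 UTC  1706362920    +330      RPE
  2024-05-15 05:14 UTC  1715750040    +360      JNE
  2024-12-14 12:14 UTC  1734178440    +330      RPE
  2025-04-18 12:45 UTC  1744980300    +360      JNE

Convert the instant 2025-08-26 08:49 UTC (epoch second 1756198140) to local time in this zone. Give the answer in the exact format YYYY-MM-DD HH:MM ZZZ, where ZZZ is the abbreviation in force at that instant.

Query: 2025-08-26 08:49 UTC
Rule 5/5 (JNE, +06:00): 2025-04-18 12:45 UTC ≤ query < +∞
8·60 + 49 + 360 = 889 min
889 = 0·1440 + 889; 889 = 14·60 + 49 → 14:49, same day
→ 2025-08-26 14:49 JNE

2025-08-26 14:49 JNE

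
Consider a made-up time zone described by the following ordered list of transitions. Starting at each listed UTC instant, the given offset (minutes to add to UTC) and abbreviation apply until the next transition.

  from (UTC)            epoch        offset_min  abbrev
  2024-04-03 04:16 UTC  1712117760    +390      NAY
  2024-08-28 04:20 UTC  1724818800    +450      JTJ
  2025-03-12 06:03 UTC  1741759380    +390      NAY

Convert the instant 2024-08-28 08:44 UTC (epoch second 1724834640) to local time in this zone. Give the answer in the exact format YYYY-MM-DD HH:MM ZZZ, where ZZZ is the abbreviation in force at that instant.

2024-08-28 16:14 JTJ

Query: 2024-08-28 08:44 UTC
Rule 2/3 (JTJ, +07:30): 2024-08-28 04:20 UTC ≤ query < 2025-03-12 06:03 UTC
8·60 + 44 + 450 = 974 min
974 = 0·1440 + 974; 974 = 16·60 + 14 → 16:14, same day
→ 2024-08-28 16:14 JTJ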